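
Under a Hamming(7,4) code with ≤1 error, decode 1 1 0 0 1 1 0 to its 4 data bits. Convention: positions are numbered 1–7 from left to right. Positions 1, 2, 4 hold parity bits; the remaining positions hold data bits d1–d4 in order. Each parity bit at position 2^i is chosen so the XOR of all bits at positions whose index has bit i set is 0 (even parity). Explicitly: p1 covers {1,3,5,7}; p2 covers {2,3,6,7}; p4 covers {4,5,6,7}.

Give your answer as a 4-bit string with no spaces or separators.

0110

s1 (pos 1,3,5,7): 1⊕0⊕1⊕0 = 0
s2 (pos 2,3,6,7): 1⊕0⊕1⊕0 = 0
s4 (pos 4,5,6,7): 0⊕1⊕1⊕0 = 0
Syndrome s4…s1 = 000 → no error.
Read data bits from positions 3,5,6,7: 0110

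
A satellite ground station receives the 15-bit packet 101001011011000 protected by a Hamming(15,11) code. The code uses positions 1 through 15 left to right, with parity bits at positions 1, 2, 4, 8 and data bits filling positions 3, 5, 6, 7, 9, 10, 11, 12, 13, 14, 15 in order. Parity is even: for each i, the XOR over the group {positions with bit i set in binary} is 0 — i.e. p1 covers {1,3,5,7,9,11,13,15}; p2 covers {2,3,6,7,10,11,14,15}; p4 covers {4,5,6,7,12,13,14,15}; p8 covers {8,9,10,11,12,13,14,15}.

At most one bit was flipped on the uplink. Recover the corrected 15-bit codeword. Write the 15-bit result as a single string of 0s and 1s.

s1 (pos 1,3,5,7,9,11,13,15): 1⊕1⊕0⊕0⊕1⊕1⊕0⊕0 = 0
s2 (pos 2,3,6,7,10,11,14,15): 0⊕1⊕1⊕0⊕0⊕1⊕0⊕0 = 1
s4 (pos 4,5,6,7,12,13,14,15): 0⊕0⊕1⊕0⊕1⊕0⊕0⊕0 = 0
s8 (pos 8,9,10,11,12,13,14,15): 1⊕1⊕0⊕1⊕1⊕0⊕0⊕0 = 0
Syndrome s8…s1 = 0010 → error at position 2.
Flip position 2: 101001011011000 → 111001011011000

111001011011000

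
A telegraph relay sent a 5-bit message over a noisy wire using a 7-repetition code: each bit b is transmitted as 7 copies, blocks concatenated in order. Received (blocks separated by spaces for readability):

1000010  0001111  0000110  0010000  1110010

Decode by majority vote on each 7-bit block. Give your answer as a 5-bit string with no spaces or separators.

Block 1 (1000010): 2 ones → 0
Block 2 (0001111): 4 ones → 1
Block 3 (0000110): 2 ones → 0
Block 4 (0010000): 1 one → 0
Block 5 (1110010): 4 ones → 1

01001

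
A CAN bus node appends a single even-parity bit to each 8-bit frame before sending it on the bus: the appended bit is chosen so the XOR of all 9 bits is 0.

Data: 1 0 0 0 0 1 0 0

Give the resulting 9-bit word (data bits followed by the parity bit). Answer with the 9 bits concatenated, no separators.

100001000

XOR of the 8 data bits: 1⊕0⊕0⊕0⊕0⊕1⊕0⊕0 = 0
Parity bit = 0 (so all 9 bits XOR to 0).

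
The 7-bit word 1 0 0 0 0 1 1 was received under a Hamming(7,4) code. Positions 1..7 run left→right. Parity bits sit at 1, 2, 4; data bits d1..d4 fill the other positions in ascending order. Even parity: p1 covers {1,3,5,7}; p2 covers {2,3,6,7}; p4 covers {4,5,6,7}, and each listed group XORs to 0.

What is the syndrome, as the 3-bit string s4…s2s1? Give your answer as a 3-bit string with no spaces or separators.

s1 (pos 1,3,5,7): 1⊕0⊕0⊕1 = 0
s2 (pos 2,3,6,7): 0⊕0⊕1⊕1 = 0
s4 (pos 4,5,6,7): 0⊕0⊕1⊕1 = 0
Syndrome s4…s1 = 000 → no error.

000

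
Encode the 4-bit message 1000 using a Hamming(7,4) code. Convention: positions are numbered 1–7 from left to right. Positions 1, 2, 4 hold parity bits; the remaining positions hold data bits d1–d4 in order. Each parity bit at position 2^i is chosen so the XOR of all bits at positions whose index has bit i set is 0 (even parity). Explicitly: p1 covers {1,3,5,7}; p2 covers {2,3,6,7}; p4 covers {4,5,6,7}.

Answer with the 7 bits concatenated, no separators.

1110000

Place data at non-parity positions: p1 p2 1 p4 0 0 0
p1 (pos 1,3,5,7): XOR of data positions = 1⊕0⊕0 = 1
p2 (pos 2,3,6,7): XOR of data positions = 1⊕0⊕0 = 1
p4 (pos 4,5,6,7): XOR of data positions = 0⊕0⊕0 = 0
Codeword: 1110000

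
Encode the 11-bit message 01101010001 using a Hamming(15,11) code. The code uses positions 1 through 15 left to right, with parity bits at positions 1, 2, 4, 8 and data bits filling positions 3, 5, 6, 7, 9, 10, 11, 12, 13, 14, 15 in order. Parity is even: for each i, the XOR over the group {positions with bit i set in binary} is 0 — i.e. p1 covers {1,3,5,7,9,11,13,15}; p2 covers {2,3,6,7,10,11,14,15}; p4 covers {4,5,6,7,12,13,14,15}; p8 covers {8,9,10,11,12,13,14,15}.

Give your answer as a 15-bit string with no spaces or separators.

Place data at non-parity positions: p1 p2 0 p4 1 1 0 p8 1 0 1 0 0 0 1
p1 (pos 1,3,5,7,9,11,13,15): XOR of data positions = 0⊕1⊕0⊕1⊕1⊕0⊕1 = 0
p2 (pos 2,3,6,7,10,11,14,15): XOR of data positions = 0⊕1⊕0⊕0⊕1⊕0⊕1 = 1
p4 (pos 4,5,6,7,12,13,14,15): XOR of data positions = 1⊕1⊕0⊕0⊕0⊕0⊕1 = 1
p8 (pos 8,9,10,11,12,13,14,15): XOR of data positions = 1⊕0⊕1⊕0⊕0⊕0⊕1 = 1
Codeword: 010111011010001

010111011010001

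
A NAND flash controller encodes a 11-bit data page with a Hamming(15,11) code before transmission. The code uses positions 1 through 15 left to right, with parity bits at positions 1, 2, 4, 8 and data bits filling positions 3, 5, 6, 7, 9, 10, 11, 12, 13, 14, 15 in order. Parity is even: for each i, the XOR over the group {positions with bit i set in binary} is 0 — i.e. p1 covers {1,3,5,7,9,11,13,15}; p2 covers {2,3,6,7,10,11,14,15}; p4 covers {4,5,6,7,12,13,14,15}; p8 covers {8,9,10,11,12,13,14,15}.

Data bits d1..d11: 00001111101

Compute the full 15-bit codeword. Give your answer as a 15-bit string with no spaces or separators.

010100001111101

Place data at non-parity positions: p1 p2 0 p4 0 0 0 p8 1 1 1 1 1 0 1
p1 (pos 1,3,5,7,9,11,13,15): XOR of data positions = 0⊕0⊕0⊕1⊕1⊕1⊕1 = 0
p2 (pos 2,3,6,7,10,11,14,15): XOR of data positions = 0⊕0⊕0⊕1⊕1⊕0⊕1 = 1
p4 (pos 4,5,6,7,12,13,14,15): XOR of data positions = 0⊕0⊕0⊕1⊕1⊕0⊕1 = 1
p8 (pos 8,9,10,11,12,13,14,15): XOR of data positions = 1⊕1⊕1⊕1⊕1⊕0⊕1 = 0
Codeword: 010100001111101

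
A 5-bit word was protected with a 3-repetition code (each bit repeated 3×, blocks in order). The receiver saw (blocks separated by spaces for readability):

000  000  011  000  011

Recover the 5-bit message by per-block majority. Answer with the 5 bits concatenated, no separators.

00101

Block 1 (000): 0 ones → 0
Block 2 (000): 0 ones → 0
Block 3 (011): 2 ones → 1
Block 4 (000): 0 ones → 0
Block 5 (011): 2 ones → 1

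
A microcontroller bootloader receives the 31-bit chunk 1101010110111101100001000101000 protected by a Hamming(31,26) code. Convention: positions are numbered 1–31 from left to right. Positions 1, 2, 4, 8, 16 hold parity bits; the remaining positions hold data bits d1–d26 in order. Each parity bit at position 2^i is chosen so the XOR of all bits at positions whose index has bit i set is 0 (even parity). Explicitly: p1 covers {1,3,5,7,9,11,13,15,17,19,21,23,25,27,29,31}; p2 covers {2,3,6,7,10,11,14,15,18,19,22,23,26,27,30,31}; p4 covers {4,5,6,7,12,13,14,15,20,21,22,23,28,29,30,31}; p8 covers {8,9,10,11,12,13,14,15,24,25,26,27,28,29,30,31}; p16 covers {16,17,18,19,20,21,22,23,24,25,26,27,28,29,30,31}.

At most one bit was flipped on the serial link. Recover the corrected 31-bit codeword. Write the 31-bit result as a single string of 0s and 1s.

s1 (pos 1,3,5,7,9,11,13,15,17,19,21,23,25,27,29,31): 1⊕0⊕0⊕0⊕1⊕1⊕1⊕0⊕1⊕0⊕0⊕0⊕0⊕0⊕0⊕0 = 1
s2 (pos 2,3,6,7,10,11,14,15,18,19,22,23,26,27,30,31): 1⊕0⊕1⊕0⊕0⊕1⊕1⊕0⊕0⊕0⊕1⊕0⊕1⊕0⊕0⊕0 = 0
s4 (pos 4,5,6,7,12,13,14,15,20,21,22,23,28,29,30,31): 1⊕0⊕1⊕0⊕1⊕1⊕1⊕0⊕0⊕0⊕1⊕0⊕1⊕0⊕0⊕0 = 1
s8 (pos 8,9,10,11,12,13,14,15,24,25,26,27,28,29,30,31): 1⊕1⊕0⊕1⊕1⊕1⊕1⊕0⊕0⊕0⊕1⊕0⊕1⊕0⊕0⊕0 = 0
s16 (pos 16,17,18,19,20,21,22,23,24,25,26,27,28,29,30,31): 1⊕1⊕0⊕0⊕0⊕0⊕1⊕0⊕0⊕0⊕1⊕0⊕1⊕0⊕0⊕0 = 1
Syndrome s16…s1 = 10101 → error at position 21.
Flip position 21: 1101010110111101100001000101000 → 1101010110111101100011000101000

1101010110111101100011000101000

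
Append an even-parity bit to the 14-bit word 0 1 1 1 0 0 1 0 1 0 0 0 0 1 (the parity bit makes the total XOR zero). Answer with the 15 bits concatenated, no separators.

XOR of the 14 data bits: 0⊕1⊕1⊕1⊕0⊕0⊕1⊕0⊕1⊕0⊕0⊕0⊕0⊕1 = 0
Parity bit = 0 (so all 15 bits XOR to 0).

011100101000010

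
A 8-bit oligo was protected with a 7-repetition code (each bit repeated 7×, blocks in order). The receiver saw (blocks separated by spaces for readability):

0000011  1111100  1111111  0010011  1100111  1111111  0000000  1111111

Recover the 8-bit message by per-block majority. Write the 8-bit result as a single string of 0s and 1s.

01101101

Block 1 (0000011): 2 ones → 0
Block 2 (1111100): 5 ones → 1
Block 3 (1111111): 7 ones → 1
Block 4 (0010011): 3 ones → 0
Block 5 (1100111): 5 ones → 1
Block 6 (1111111): 7 ones → 1
Block 7 (0000000): 0 ones → 0
Block 8 (1111111): 7 ones → 1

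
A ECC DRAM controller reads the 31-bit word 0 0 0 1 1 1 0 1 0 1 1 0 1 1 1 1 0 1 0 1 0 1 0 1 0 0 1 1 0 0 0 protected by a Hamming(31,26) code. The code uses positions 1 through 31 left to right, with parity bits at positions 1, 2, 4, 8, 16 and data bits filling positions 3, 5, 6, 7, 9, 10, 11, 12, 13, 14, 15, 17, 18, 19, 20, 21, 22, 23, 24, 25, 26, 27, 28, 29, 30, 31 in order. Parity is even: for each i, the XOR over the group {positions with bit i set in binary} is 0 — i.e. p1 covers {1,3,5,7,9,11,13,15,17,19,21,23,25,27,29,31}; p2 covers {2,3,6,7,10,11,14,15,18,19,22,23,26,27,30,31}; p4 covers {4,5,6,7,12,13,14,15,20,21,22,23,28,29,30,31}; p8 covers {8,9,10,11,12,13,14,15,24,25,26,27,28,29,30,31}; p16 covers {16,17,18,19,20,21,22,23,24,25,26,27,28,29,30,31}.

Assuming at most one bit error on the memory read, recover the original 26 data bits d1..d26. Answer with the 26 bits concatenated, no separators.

s1 (pos 1,3,5,7,9,11,13,15,17,19,21,23,25,27,29,31): 0⊕0⊕1⊕0⊕0⊕1⊕1⊕1⊕0⊕0⊕0⊕0⊕0⊕1⊕0⊕0 = 1
s2 (pos 2,3,6,7,10,11,14,15,18,19,22,23,26,27,30,31): 0⊕0⊕1⊕0⊕1⊕1⊕1⊕1⊕1⊕0⊕1⊕0⊕0⊕1⊕0⊕0 = 0
s4 (pos 4,5,6,7,12,13,14,15,20,21,22,23,28,29,30,31): 1⊕1⊕1⊕0⊕0⊕1⊕1⊕1⊕1⊕0⊕1⊕0⊕1⊕0⊕0⊕0 = 1
s8 (pos 8,9,10,11,12,13,14,15,24,25,26,27,28,29,30,31): 1⊕0⊕1⊕1⊕0⊕1⊕1⊕1⊕1⊕0⊕0⊕1⊕1⊕0⊕0⊕0 = 1
s16 (pos 16,17,18,19,20,21,22,23,24,25,26,27,28,29,30,31): 1⊕0⊕1⊕0⊕1⊕0⊕1⊕0⊕1⊕0⊕0⊕1⊕1⊕0⊕0⊕0 = 1
Syndrome s16…s1 = 11101 → error at position 29.
Flip position 29: 0001110101101111010101010011000 → 0001110101101111010101010011100
Read data bits from positions 3,5,6,7,9,10,11,12,13,14,15,17,18,19,20,21,22,23,24,25,26,27,28,29,30,31: 01100110111010101010011100

01100110111010101010011100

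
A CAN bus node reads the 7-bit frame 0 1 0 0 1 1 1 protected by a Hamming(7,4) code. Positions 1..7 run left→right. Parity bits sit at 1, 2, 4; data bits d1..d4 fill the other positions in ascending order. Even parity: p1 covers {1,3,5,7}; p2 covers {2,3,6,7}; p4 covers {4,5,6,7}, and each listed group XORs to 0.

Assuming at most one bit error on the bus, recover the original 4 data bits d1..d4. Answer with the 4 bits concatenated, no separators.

0101

s1 (pos 1,3,5,7): 0⊕0⊕1⊕1 = 0
s2 (pos 2,3,6,7): 1⊕0⊕1⊕1 = 1
s4 (pos 4,5,6,7): 0⊕1⊕1⊕1 = 1
Syndrome s4…s1 = 110 → error at position 6.
Flip position 6: 0100111 → 0100101
Read data bits from positions 3,5,6,7: 0101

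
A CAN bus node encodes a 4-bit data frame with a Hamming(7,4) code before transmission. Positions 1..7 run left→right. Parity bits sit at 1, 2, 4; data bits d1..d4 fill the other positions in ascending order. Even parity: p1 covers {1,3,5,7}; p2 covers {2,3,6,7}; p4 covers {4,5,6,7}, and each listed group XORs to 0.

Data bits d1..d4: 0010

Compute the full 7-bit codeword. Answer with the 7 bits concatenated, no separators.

0101010

Place data at non-parity positions: p1 p2 0 p4 0 1 0
p1 (pos 1,3,5,7): XOR of data positions = 0⊕0⊕0 = 0
p2 (pos 2,3,6,7): XOR of data positions = 0⊕1⊕0 = 1
p4 (pos 4,5,6,7): XOR of data positions = 0⊕1⊕0 = 1
Codeword: 0101010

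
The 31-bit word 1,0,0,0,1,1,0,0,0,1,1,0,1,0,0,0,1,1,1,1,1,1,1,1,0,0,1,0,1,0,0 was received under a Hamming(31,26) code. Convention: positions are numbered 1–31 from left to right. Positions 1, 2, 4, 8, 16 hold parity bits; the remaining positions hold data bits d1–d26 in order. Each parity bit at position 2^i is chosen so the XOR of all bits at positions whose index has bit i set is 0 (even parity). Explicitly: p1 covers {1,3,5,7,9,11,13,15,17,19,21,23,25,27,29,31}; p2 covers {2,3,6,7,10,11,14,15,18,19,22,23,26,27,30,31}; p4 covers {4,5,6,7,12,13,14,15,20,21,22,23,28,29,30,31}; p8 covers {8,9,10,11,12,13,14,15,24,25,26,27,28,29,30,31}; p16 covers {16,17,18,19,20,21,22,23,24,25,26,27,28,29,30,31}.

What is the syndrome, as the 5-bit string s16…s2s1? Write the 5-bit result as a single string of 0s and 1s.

s1 (pos 1,3,5,7,9,11,13,15,17,19,21,23,25,27,29,31): 1⊕0⊕1⊕0⊕0⊕1⊕1⊕0⊕1⊕1⊕1⊕1⊕0⊕1⊕1⊕0 = 0
s2 (pos 2,3,6,7,10,11,14,15,18,19,22,23,26,27,30,31): 0⊕0⊕1⊕0⊕1⊕1⊕0⊕0⊕1⊕1⊕1⊕1⊕0⊕1⊕0⊕0 = 0
s4 (pos 4,5,6,7,12,13,14,15,20,21,22,23,28,29,30,31): 0⊕1⊕1⊕0⊕0⊕1⊕0⊕0⊕1⊕1⊕1⊕1⊕0⊕1⊕0⊕0 = 0
s8 (pos 8,9,10,11,12,13,14,15,24,25,26,27,28,29,30,31): 0⊕0⊕1⊕1⊕0⊕1⊕0⊕0⊕1⊕0⊕0⊕1⊕0⊕1⊕0⊕0 = 0
s16 (pos 16,17,18,19,20,21,22,23,24,25,26,27,28,29,30,31): 0⊕1⊕1⊕1⊕1⊕1⊕1⊕1⊕1⊕0⊕0⊕1⊕0⊕1⊕0⊕0 = 0
Syndrome s16…s1 = 00000 → no error.

00000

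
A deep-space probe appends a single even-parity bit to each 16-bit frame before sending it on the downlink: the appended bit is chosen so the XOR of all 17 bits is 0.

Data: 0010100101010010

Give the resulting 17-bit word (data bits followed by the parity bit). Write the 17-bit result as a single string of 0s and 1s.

XOR of the 16 data bits: 0⊕0⊕1⊕0⊕1⊕0⊕0⊕1⊕0⊕1⊕0⊕1⊕0⊕0⊕1⊕0 = 0
Parity bit = 0 (so all 17 bits XOR to 0).

00101001010100100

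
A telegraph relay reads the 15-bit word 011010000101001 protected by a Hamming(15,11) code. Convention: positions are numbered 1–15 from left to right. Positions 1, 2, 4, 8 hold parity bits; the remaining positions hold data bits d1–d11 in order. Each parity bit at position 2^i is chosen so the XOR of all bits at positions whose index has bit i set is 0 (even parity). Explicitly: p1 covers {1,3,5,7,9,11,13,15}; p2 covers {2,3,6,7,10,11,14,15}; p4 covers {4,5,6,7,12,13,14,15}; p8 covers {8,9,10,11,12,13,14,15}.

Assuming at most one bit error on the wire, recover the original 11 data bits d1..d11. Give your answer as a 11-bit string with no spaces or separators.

s1 (pos 1,3,5,7,9,11,13,15): 0⊕1⊕1⊕0⊕0⊕0⊕0⊕1 = 1
s2 (pos 2,3,6,7,10,11,14,15): 1⊕1⊕0⊕0⊕1⊕0⊕0⊕1 = 0
s4 (pos 4,5,6,7,12,13,14,15): 0⊕1⊕0⊕0⊕1⊕0⊕0⊕1 = 1
s8 (pos 8,9,10,11,12,13,14,15): 0⊕0⊕1⊕0⊕1⊕0⊕0⊕1 = 1
Syndrome s8…s1 = 1101 → error at position 13.
Flip position 13: 011010000101001 → 011010000101101
Read data bits from positions 3,5,6,7,9,10,11,12,13,14,15: 11000101101

11000101101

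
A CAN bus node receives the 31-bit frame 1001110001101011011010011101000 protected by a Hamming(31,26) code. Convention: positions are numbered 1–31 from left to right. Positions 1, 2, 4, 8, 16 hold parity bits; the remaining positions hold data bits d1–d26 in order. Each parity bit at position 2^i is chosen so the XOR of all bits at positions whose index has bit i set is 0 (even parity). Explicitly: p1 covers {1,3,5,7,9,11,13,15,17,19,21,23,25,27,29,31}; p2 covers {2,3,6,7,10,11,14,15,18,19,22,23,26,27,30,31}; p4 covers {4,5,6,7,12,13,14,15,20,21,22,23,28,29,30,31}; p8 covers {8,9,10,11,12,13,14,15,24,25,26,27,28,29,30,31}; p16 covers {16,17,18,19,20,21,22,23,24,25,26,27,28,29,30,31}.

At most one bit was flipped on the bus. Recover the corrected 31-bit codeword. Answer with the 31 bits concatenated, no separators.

1001100001101011011010011101000

s1 (pos 1,3,5,7,9,11,13,15,17,19,21,23,25,27,29,31): 1⊕0⊕1⊕0⊕0⊕1⊕1⊕1⊕0⊕1⊕1⊕0⊕1⊕0⊕0⊕0 = 0
s2 (pos 2,3,6,7,10,11,14,15,18,19,22,23,26,27,30,31): 0⊕0⊕1⊕0⊕1⊕1⊕0⊕1⊕1⊕1⊕0⊕0⊕1⊕0⊕0⊕0 = 1
s4 (pos 4,5,6,7,12,13,14,15,20,21,22,23,28,29,30,31): 1⊕1⊕1⊕0⊕0⊕1⊕0⊕1⊕0⊕1⊕0⊕0⊕1⊕0⊕0⊕0 = 1
s8 (pos 8,9,10,11,12,13,14,15,24,25,26,27,28,29,30,31): 0⊕0⊕1⊕1⊕0⊕1⊕0⊕1⊕1⊕1⊕1⊕0⊕1⊕0⊕0⊕0 = 0
s16 (pos 16,17,18,19,20,21,22,23,24,25,26,27,28,29,30,31): 1⊕0⊕1⊕1⊕0⊕1⊕0⊕0⊕1⊕1⊕1⊕0⊕1⊕0⊕0⊕0 = 0
Syndrome s16…s1 = 00110 → error at position 6.
Flip position 6: 1001110001101011011010011101000 → 1001100001101011011010011101000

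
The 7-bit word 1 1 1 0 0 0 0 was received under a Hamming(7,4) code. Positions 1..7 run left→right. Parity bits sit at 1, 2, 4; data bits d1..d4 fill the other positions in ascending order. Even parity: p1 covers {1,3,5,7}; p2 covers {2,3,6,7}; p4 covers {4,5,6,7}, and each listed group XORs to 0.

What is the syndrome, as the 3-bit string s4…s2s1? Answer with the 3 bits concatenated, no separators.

000

s1 (pos 1,3,5,7): 1⊕1⊕0⊕0 = 0
s2 (pos 2,3,6,7): 1⊕1⊕0⊕0 = 0
s4 (pos 4,5,6,7): 0⊕0⊕0⊕0 = 0
Syndrome s4…s1 = 000 → no error.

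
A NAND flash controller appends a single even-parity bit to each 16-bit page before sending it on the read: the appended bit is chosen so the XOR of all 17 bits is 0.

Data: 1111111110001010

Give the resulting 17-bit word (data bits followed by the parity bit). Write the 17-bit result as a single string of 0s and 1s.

XOR of the 16 data bits: 1⊕1⊕1⊕1⊕1⊕1⊕1⊕1⊕1⊕0⊕0⊕0⊕1⊕0⊕1⊕0 = 1
Parity bit = 1 (so all 17 bits XOR to 0).

11111111100010101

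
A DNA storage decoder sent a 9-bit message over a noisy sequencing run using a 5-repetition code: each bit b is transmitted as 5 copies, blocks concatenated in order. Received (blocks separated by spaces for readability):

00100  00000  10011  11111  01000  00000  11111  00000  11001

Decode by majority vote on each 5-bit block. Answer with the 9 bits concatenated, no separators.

Block 1 (00100): 1 one → 0
Block 2 (00000): 0 ones → 0
Block 3 (10011): 3 ones → 1
Block 4 (11111): 5 ones → 1
Block 5 (01000): 1 one → 0
Block 6 (00000): 0 ones → 0
Block 7 (11111): 5 ones → 1
Block 8 (00000): 0 ones → 0
Block 9 (11001): 3 ones → 1

001100101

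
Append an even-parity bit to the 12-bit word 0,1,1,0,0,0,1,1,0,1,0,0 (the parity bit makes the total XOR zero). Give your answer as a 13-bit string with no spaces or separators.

0110001101001

XOR of the 12 data bits: 0⊕1⊕1⊕0⊕0⊕0⊕1⊕1⊕0⊕1⊕0⊕0 = 1
Parity bit = 1 (so all 13 bits XOR to 0).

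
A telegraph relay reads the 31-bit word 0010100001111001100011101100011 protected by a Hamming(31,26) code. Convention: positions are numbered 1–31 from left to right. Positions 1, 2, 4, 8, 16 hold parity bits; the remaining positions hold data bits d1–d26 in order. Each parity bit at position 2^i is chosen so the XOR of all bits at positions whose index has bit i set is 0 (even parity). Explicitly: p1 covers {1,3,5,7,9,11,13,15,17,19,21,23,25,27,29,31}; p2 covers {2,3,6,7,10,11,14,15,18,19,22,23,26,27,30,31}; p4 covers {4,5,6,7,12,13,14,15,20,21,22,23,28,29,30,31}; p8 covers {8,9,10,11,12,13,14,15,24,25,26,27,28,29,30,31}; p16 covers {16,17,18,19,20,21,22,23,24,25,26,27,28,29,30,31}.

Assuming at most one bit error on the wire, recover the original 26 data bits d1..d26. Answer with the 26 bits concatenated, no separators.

11000111100000011101100011

s1 (pos 1,3,5,7,9,11,13,15,17,19,21,23,25,27,29,31): 0⊕1⊕1⊕0⊕0⊕1⊕1⊕0⊕1⊕0⊕1⊕1⊕1⊕0⊕0⊕1 = 1
s2 (pos 2,3,6,7,10,11,14,15,18,19,22,23,26,27,30,31): 0⊕1⊕0⊕0⊕1⊕1⊕0⊕0⊕0⊕0⊕1⊕1⊕1⊕0⊕1⊕1 = 0
s4 (pos 4,5,6,7,12,13,14,15,20,21,22,23,28,29,30,31): 0⊕1⊕0⊕0⊕1⊕1⊕0⊕0⊕0⊕1⊕1⊕1⊕0⊕0⊕1⊕1 = 0
s8 (pos 8,9,10,11,12,13,14,15,24,25,26,27,28,29,30,31): 0⊕0⊕1⊕1⊕1⊕1⊕0⊕0⊕0⊕1⊕1⊕0⊕0⊕0⊕1⊕1 = 0
s16 (pos 16,17,18,19,20,21,22,23,24,25,26,27,28,29,30,31): 1⊕1⊕0⊕0⊕0⊕1⊕1⊕1⊕0⊕1⊕1⊕0⊕0⊕0⊕1⊕1 = 1
Syndrome s16…s1 = 10001 → error at position 17.
Flip position 17: 0010100001111001100011101100011 → 0010100001111001000011101100011
Read data bits from positions 3,5,6,7,9,10,11,12,13,14,15,17,18,19,20,21,22,23,24,25,26,27,28,29,30,31: 11000111100000011101100011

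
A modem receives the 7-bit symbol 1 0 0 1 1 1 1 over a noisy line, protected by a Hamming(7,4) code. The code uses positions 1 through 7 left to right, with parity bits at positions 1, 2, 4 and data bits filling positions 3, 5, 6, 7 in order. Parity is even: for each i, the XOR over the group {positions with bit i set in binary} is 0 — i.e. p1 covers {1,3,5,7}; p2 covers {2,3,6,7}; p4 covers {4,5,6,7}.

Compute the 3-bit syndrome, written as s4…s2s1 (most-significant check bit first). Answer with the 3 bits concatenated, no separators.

001

s1 (pos 1,3,5,7): 1⊕0⊕1⊕1 = 1
s2 (pos 2,3,6,7): 0⊕0⊕1⊕1 = 0
s4 (pos 4,5,6,7): 1⊕1⊕1⊕1 = 0
Syndrome s4…s1 = 001 → error at position 1.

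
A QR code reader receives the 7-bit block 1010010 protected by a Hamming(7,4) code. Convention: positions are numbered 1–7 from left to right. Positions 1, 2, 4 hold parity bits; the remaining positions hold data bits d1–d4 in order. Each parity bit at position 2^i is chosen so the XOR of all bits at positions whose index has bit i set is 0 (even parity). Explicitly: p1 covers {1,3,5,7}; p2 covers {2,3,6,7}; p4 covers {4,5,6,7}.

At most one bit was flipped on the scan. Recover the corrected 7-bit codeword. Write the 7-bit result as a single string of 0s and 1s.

s1 (pos 1,3,5,7): 1⊕1⊕0⊕0 = 0
s2 (pos 2,3,6,7): 0⊕1⊕1⊕0 = 0
s4 (pos 4,5,6,7): 0⊕0⊕1⊕0 = 1
Syndrome s4…s1 = 100 → error at position 4.
Flip position 4: 1010010 → 1011010

1011010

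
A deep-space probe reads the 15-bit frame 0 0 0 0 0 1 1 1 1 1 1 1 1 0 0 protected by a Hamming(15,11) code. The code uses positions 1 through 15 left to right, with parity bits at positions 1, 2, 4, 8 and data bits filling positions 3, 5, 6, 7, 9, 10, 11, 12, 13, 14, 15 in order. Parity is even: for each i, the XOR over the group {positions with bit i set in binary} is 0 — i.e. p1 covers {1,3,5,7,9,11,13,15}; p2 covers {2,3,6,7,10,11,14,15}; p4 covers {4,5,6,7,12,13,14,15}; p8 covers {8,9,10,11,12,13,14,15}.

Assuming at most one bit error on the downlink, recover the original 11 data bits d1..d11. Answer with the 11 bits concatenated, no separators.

s1 (pos 1,3,5,7,9,11,13,15): 0⊕0⊕0⊕1⊕1⊕1⊕1⊕0 = 0
s2 (pos 2,3,6,7,10,11,14,15): 0⊕0⊕1⊕1⊕1⊕1⊕0⊕0 = 0
s4 (pos 4,5,6,7,12,13,14,15): 0⊕0⊕1⊕1⊕1⊕1⊕0⊕0 = 0
s8 (pos 8,9,10,11,12,13,14,15): 1⊕1⊕1⊕1⊕1⊕1⊕0⊕0 = 0
Syndrome s8…s1 = 0000 → no error.
Read data bits from positions 3,5,6,7,9,10,11,12,13,14,15: 00111111100

00111111100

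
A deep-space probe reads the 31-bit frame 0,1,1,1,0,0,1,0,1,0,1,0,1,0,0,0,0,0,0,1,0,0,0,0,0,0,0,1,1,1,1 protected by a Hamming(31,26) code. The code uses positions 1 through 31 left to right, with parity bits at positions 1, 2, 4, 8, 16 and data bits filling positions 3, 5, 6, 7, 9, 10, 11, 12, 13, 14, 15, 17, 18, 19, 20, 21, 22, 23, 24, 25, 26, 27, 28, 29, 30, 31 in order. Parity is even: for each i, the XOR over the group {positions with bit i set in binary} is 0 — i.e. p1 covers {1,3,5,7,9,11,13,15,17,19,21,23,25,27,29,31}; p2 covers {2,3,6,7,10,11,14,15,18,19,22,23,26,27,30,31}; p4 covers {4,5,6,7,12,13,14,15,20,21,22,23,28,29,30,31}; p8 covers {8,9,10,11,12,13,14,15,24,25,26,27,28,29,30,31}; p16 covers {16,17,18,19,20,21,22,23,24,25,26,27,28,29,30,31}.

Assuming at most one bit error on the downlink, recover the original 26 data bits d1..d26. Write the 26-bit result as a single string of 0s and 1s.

10011010100000100001001111

s1 (pos 1,3,5,7,9,11,13,15,17,19,21,23,25,27,29,31): 0⊕1⊕0⊕1⊕1⊕1⊕1⊕0⊕0⊕0⊕0⊕0⊕0⊕0⊕1⊕1 = 1
s2 (pos 2,3,6,7,10,11,14,15,18,19,22,23,26,27,30,31): 1⊕1⊕0⊕1⊕0⊕1⊕0⊕0⊕0⊕0⊕0⊕0⊕0⊕0⊕1⊕1 = 0
s4 (pos 4,5,6,7,12,13,14,15,20,21,22,23,28,29,30,31): 1⊕0⊕0⊕1⊕0⊕1⊕0⊕0⊕1⊕0⊕0⊕0⊕1⊕1⊕1⊕1 = 0
s8 (pos 8,9,10,11,12,13,14,15,24,25,26,27,28,29,30,31): 0⊕1⊕0⊕1⊕0⊕1⊕0⊕0⊕0⊕0⊕0⊕0⊕1⊕1⊕1⊕1 = 1
s16 (pos 16,17,18,19,20,21,22,23,24,25,26,27,28,29,30,31): 0⊕0⊕0⊕0⊕1⊕0⊕0⊕0⊕0⊕0⊕0⊕0⊕1⊕1⊕1⊕1 = 1
Syndrome s16…s1 = 11001 → error at position 25.
Flip position 25: 0111001010101000000100000001111 → 0111001010101000000100001001111
Read data bits from positions 3,5,6,7,9,10,11,12,13,14,15,17,18,19,20,21,22,23,24,25,26,27,28,29,30,31: 10011010100000100001001111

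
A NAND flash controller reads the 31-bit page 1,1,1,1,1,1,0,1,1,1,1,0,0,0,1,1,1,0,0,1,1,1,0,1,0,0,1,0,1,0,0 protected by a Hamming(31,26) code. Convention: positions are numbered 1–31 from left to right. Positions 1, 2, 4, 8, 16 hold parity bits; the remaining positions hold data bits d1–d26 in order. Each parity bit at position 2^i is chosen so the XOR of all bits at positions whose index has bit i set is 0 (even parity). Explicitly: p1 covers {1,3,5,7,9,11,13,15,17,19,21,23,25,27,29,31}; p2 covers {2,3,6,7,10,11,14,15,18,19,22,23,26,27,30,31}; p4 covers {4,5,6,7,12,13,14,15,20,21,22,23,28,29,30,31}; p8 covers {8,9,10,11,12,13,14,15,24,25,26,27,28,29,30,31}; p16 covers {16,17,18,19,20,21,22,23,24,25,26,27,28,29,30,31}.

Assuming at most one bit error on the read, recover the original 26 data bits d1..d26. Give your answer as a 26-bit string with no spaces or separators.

11101110001100111010010100

s1 (pos 1,3,5,7,9,11,13,15,17,19,21,23,25,27,29,31): 1⊕1⊕1⊕0⊕1⊕1⊕0⊕1⊕1⊕0⊕1⊕0⊕0⊕1⊕1⊕0 = 0
s2 (pos 2,3,6,7,10,11,14,15,18,19,22,23,26,27,30,31): 1⊕1⊕1⊕0⊕1⊕1⊕0⊕1⊕0⊕0⊕1⊕0⊕0⊕1⊕0⊕0 = 0
s4 (pos 4,5,6,7,12,13,14,15,20,21,22,23,28,29,30,31): 1⊕1⊕1⊕0⊕0⊕0⊕0⊕1⊕1⊕1⊕1⊕0⊕0⊕1⊕0⊕0 = 0
s8 (pos 8,9,10,11,12,13,14,15,24,25,26,27,28,29,30,31): 1⊕1⊕1⊕1⊕0⊕0⊕0⊕1⊕1⊕0⊕0⊕1⊕0⊕1⊕0⊕0 = 0
s16 (pos 16,17,18,19,20,21,22,23,24,25,26,27,28,29,30,31): 1⊕1⊕0⊕0⊕1⊕1⊕1⊕0⊕1⊕0⊕0⊕1⊕0⊕1⊕0⊕0 = 0
Syndrome s16…s1 = 00000 → no error.
Read data bits from positions 3,5,6,7,9,10,11,12,13,14,15,17,18,19,20,21,22,23,24,25,26,27,28,29,30,31: 11101110001100111010010100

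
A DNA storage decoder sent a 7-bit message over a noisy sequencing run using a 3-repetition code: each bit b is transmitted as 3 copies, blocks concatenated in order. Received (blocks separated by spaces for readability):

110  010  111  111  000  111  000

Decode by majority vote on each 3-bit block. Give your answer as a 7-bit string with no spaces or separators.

Block 1 (110): 2 ones → 1
Block 2 (010): 1 one → 0
Block 3 (111): 3 ones → 1
Block 4 (111): 3 ones → 1
Block 5 (000): 0 ones → 0
Block 6 (111): 3 ones → 1
Block 7 (000): 0 ones → 0

1011010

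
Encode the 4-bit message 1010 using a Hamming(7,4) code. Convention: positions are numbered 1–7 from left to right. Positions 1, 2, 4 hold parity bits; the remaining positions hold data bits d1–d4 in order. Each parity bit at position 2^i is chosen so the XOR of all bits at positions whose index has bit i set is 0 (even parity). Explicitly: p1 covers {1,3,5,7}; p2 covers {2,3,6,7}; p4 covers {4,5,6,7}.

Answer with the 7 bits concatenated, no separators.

Place data at non-parity positions: p1 p2 1 p4 0 1 0
p1 (pos 1,3,5,7): XOR of data positions = 1⊕0⊕0 = 1
p2 (pos 2,3,6,7): XOR of data positions = 1⊕1⊕0 = 0
p4 (pos 4,5,6,7): XOR of data positions = 0⊕1⊕0 = 1
Codeword: 1011010

1011010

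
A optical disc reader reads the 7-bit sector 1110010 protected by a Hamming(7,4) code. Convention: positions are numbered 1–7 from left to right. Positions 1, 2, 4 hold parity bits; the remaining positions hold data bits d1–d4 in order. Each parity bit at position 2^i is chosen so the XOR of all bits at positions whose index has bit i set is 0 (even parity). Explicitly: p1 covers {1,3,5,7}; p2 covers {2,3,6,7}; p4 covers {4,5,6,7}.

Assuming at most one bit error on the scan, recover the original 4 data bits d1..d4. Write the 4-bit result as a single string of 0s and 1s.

1000

s1 (pos 1,3,5,7): 1⊕1⊕0⊕0 = 0
s2 (pos 2,3,6,7): 1⊕1⊕1⊕0 = 1
s4 (pos 4,5,6,7): 0⊕0⊕1⊕0 = 1
Syndrome s4…s1 = 110 → error at position 6.
Flip position 6: 1110010 → 1110000
Read data bits from positions 3,5,6,7: 1000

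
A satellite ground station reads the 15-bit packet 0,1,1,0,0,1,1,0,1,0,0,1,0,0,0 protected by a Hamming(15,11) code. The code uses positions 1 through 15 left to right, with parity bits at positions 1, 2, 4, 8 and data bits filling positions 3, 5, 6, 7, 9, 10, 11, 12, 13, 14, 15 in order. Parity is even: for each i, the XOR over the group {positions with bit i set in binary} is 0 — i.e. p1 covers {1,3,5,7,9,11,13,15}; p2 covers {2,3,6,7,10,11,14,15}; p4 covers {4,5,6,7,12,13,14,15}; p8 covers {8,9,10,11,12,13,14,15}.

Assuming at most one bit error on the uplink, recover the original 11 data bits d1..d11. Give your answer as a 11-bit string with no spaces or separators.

s1 (pos 1,3,5,7,9,11,13,15): 0⊕1⊕0⊕1⊕1⊕0⊕0⊕0 = 1
s2 (pos 2,3,6,7,10,11,14,15): 1⊕1⊕1⊕1⊕0⊕0⊕0⊕0 = 0
s4 (pos 4,5,6,7,12,13,14,15): 0⊕0⊕1⊕1⊕1⊕0⊕0⊕0 = 1
s8 (pos 8,9,10,11,12,13,14,15): 0⊕1⊕0⊕0⊕1⊕0⊕0⊕0 = 0
Syndrome s8…s1 = 0101 → error at position 5.
Flip position 5: 011001101001000 → 011011101001000
Read data bits from positions 3,5,6,7,9,10,11,12,13,14,15: 11111001000

11111001000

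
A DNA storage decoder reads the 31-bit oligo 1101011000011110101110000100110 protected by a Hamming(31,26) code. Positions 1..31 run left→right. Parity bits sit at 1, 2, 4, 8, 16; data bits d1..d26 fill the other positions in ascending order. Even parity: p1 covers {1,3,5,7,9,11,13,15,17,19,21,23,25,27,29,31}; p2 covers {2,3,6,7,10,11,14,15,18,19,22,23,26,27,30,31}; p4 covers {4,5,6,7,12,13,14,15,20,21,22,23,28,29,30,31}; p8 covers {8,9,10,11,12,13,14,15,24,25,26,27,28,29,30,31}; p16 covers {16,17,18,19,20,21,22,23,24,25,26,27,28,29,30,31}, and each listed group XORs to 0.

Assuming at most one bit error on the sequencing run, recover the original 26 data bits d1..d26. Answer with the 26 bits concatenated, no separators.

s1 (pos 1,3,5,7,9,11,13,15,17,19,21,23,25,27,29,31): 1⊕0⊕0⊕1⊕0⊕0⊕1⊕1⊕1⊕1⊕1⊕0⊕0⊕0⊕1⊕0 = 0
s2 (pos 2,3,6,7,10,11,14,15,18,19,22,23,26,27,30,31): 1⊕0⊕1⊕1⊕0⊕0⊕1⊕1⊕0⊕1⊕0⊕0⊕1⊕0⊕1⊕0 = 0
s4 (pos 4,5,6,7,12,13,14,15,20,21,22,23,28,29,30,31): 1⊕0⊕1⊕1⊕1⊕1⊕1⊕1⊕1⊕1⊕0⊕0⊕0⊕1⊕1⊕0 = 1
s8 (pos 8,9,10,11,12,13,14,15,24,25,26,27,28,29,30,31): 0⊕0⊕0⊕0⊕1⊕1⊕1⊕1⊕0⊕0⊕1⊕0⊕0⊕1⊕1⊕0 = 1
s16 (pos 16,17,18,19,20,21,22,23,24,25,26,27,28,29,30,31): 0⊕1⊕0⊕1⊕1⊕1⊕0⊕0⊕0⊕0⊕1⊕0⊕0⊕1⊕1⊕0 = 1
Syndrome s16…s1 = 11100 → error at position 28.
Flip position 28: 1101011000011110101110000100110 → 1101011000011110101110000101110
Read data bits from positions 3,5,6,7,9,10,11,12,13,14,15,17,18,19,20,21,22,23,24,25,26,27,28,29,30,31: 00110001111101110000101110

00110001111101110000101110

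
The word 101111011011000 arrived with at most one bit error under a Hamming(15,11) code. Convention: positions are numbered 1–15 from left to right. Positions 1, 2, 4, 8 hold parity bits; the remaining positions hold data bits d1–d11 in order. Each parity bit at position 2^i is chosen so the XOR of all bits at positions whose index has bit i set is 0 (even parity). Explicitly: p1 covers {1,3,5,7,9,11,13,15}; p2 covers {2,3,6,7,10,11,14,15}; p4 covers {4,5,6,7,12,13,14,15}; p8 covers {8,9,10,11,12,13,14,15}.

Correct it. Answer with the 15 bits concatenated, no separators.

100111011011000

s1 (pos 1,3,5,7,9,11,13,15): 1⊕1⊕1⊕0⊕1⊕1⊕0⊕0 = 1
s2 (pos 2,3,6,7,10,11,14,15): 0⊕1⊕1⊕0⊕0⊕1⊕0⊕0 = 1
s4 (pos 4,5,6,7,12,13,14,15): 1⊕1⊕1⊕0⊕1⊕0⊕0⊕0 = 0
s8 (pos 8,9,10,11,12,13,14,15): 1⊕1⊕0⊕1⊕1⊕0⊕0⊕0 = 0
Syndrome s8…s1 = 0011 → error at position 3.
Flip position 3: 101111011011000 → 100111011011000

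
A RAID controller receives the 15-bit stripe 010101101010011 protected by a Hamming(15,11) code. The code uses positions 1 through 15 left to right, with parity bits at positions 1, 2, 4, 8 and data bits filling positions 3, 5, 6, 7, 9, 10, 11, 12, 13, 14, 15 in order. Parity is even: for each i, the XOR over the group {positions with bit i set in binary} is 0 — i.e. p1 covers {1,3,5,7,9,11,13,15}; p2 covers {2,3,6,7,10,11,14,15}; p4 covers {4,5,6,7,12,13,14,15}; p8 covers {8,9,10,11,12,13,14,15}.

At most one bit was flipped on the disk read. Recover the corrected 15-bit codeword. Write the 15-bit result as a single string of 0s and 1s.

010001101010011

s1 (pos 1,3,5,7,9,11,13,15): 0⊕0⊕0⊕1⊕1⊕1⊕0⊕1 = 0
s2 (pos 2,3,6,7,10,11,14,15): 1⊕0⊕1⊕1⊕0⊕1⊕1⊕1 = 0
s4 (pos 4,5,6,7,12,13,14,15): 1⊕0⊕1⊕1⊕0⊕0⊕1⊕1 = 1
s8 (pos 8,9,10,11,12,13,14,15): 0⊕1⊕0⊕1⊕0⊕0⊕1⊕1 = 0
Syndrome s8…s1 = 0100 → error at position 4.
Flip position 4: 010101101010011 → 010001101010011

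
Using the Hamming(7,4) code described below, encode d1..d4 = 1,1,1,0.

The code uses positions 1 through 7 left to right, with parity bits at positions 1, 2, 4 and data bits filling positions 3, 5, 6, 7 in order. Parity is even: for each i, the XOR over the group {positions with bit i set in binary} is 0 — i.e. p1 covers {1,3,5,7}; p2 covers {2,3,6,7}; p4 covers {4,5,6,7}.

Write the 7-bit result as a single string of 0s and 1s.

Place data at non-parity positions: p1 p2 1 p4 1 1 0
p1 (pos 1,3,5,7): XOR of data positions = 1⊕1⊕0 = 0
p2 (pos 2,3,6,7): XOR of data positions = 1⊕1⊕0 = 0
p4 (pos 4,5,6,7): XOR of data positions = 1⊕1⊕0 = 0
Codeword: 0010110

0010110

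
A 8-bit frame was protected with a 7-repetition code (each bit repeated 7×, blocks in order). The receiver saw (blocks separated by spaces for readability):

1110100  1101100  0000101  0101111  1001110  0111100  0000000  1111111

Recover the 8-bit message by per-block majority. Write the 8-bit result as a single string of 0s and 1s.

Block 1 (1110100): 4 ones → 1
Block 2 (1101100): 4 ones → 1
Block 3 (0000101): 2 ones → 0
Block 4 (0101111): 5 ones → 1
Block 5 (1001110): 4 ones → 1
Block 6 (0111100): 4 ones → 1
Block 7 (0000000): 0 ones → 0
Block 8 (1111111): 7 ones → 1

11011101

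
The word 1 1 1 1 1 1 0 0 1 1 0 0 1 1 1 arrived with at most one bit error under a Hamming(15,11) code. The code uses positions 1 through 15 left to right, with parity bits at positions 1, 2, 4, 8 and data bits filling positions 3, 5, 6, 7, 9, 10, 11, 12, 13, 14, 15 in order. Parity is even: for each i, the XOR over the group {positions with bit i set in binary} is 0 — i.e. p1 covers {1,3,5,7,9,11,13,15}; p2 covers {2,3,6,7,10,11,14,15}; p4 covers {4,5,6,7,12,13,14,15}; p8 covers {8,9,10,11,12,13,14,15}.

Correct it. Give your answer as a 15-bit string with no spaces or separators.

s1 (pos 1,3,5,7,9,11,13,15): 1⊕1⊕1⊕0⊕1⊕0⊕1⊕1 = 0
s2 (pos 2,3,6,7,10,11,14,15): 1⊕1⊕1⊕0⊕1⊕0⊕1⊕1 = 0
s4 (pos 4,5,6,7,12,13,14,15): 1⊕1⊕1⊕0⊕0⊕1⊕1⊕1 = 0
s8 (pos 8,9,10,11,12,13,14,15): 0⊕1⊕1⊕0⊕0⊕1⊕1⊕1 = 1
Syndrome s8…s1 = 1000 → error at position 8.
Flip position 8: 111111001100111 → 111111011100111

111111011100111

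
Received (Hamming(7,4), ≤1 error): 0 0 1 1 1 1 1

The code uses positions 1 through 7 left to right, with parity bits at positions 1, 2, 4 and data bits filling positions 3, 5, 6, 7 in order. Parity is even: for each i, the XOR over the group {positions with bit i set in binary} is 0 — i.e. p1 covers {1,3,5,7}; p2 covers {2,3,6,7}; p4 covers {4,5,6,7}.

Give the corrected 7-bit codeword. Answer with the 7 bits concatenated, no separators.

s1 (pos 1,3,5,7): 0⊕1⊕1⊕1 = 1
s2 (pos 2,3,6,7): 0⊕1⊕1⊕1 = 1
s4 (pos 4,5,6,7): 1⊕1⊕1⊕1 = 0
Syndrome s4…s1 = 011 → error at position 3.
Flip position 3: 0011111 → 0001111

0001111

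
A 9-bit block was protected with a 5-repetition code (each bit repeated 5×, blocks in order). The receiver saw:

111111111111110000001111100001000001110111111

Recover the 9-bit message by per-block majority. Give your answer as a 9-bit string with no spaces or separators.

111010011

Block 1 (11111): 5 ones → 1
Block 2 (11111): 5 ones → 1
Block 3 (11110): 4 ones → 1
Block 4 (00000): 0 ones → 0
Block 5 (11111): 5 ones → 1
Block 6 (00001): 1 one → 0
Block 7 (00000): 0 ones → 0
Block 8 (11101): 4 ones → 1
Block 9 (11111): 5 ones → 1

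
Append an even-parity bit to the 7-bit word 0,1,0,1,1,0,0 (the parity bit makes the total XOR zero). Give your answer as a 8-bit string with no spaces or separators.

XOR of the 7 data bits: 0⊕1⊕0⊕1⊕1⊕0⊕0 = 1
Parity bit = 1 (so all 8 bits XOR to 0).

01011001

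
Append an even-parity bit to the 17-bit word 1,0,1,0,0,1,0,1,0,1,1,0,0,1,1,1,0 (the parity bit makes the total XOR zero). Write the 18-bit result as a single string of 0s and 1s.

101001010110011101

XOR of the 17 data bits: 1⊕0⊕1⊕0⊕0⊕1⊕0⊕1⊕0⊕1⊕1⊕0⊕0⊕1⊕1⊕1⊕0 = 1
Parity bit = 1 (so all 18 bits XOR to 0).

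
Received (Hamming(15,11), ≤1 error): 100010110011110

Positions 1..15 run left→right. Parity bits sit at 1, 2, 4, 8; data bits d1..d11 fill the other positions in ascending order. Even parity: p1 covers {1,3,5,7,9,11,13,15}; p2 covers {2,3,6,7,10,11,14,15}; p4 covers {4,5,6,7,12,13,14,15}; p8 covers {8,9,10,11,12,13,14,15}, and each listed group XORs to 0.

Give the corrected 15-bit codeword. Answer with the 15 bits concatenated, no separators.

s1 (pos 1,3,5,7,9,11,13,15): 1⊕0⊕1⊕1⊕0⊕1⊕1⊕0 = 1
s2 (pos 2,3,6,7,10,11,14,15): 0⊕0⊕0⊕1⊕0⊕1⊕1⊕0 = 1
s4 (pos 4,5,6,7,12,13,14,15): 0⊕1⊕0⊕1⊕1⊕1⊕1⊕0 = 1
s8 (pos 8,9,10,11,12,13,14,15): 1⊕0⊕0⊕1⊕1⊕1⊕1⊕0 = 1
Syndrome s8…s1 = 1111 → error at position 15.
Flip position 15: 100010110011110 → 100010110011111

100010110011111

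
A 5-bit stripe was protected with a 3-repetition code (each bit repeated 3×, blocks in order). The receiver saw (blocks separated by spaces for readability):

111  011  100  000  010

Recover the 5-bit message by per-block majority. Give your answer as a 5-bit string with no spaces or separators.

11000

Block 1 (111): 3 ones → 1
Block 2 (011): 2 ones → 1
Block 3 (100): 1 one → 0
Block 4 (000): 0 ones → 0
Block 5 (010): 1 one → 0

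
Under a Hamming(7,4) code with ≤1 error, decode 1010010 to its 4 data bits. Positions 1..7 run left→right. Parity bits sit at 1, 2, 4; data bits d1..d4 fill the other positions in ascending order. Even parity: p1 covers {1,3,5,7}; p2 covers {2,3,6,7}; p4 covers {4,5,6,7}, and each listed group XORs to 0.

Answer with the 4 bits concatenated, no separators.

1010

s1 (pos 1,3,5,7): 1⊕1⊕0⊕0 = 0
s2 (pos 2,3,6,7): 0⊕1⊕1⊕0 = 0
s4 (pos 4,5,6,7): 0⊕0⊕1⊕0 = 1
Syndrome s4…s1 = 100 → error at position 4.
Flip position 4: 1010010 → 1011010
Read data bits from positions 3,5,6,7: 1010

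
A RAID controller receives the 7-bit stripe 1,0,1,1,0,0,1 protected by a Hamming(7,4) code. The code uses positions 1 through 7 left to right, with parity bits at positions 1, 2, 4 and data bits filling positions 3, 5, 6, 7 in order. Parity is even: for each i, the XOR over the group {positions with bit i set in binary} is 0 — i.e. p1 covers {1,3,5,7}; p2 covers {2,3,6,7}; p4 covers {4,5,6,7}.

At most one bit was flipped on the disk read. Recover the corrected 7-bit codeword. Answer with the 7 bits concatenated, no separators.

0011001

s1 (pos 1,3,5,7): 1⊕1⊕0⊕1 = 1
s2 (pos 2,3,6,7): 0⊕1⊕0⊕1 = 0
s4 (pos 4,5,6,7): 1⊕0⊕0⊕1 = 0
Syndrome s4…s1 = 001 → error at position 1.
Flip position 1: 1011001 → 0011001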